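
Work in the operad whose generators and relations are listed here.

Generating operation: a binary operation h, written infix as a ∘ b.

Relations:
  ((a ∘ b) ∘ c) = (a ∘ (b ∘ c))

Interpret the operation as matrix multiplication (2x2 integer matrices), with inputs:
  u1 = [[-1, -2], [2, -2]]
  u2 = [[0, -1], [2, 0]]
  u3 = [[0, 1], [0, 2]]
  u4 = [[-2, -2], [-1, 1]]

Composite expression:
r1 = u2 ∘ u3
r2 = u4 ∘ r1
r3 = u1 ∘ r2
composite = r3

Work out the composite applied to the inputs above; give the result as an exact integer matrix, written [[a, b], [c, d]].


[[0, -8], [0, -8]]


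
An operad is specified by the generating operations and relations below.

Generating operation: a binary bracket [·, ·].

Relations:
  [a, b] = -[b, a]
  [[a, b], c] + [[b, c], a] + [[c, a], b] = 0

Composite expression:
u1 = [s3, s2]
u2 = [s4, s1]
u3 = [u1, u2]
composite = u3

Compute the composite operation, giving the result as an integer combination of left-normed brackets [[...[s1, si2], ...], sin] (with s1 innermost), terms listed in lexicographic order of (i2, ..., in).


-[[[s1, s4], s2], s3] + [[[s1, s4], s3], s2]

Skip Jacobi rewriting: expand, keep s1-initial words, read off terms.
Composite bracket: [[s3, s2], [s4, s1]]
Applying ab - ba throughout gives 8 signed words (2^3 = 8).
Collect the words opening with s1:
  from s1s4s2s3, sign -1: term -[[[s1, s4], s2], s3]
  from s1s4s3s2, sign +1: term +[[[s1, s4], s3], s2]


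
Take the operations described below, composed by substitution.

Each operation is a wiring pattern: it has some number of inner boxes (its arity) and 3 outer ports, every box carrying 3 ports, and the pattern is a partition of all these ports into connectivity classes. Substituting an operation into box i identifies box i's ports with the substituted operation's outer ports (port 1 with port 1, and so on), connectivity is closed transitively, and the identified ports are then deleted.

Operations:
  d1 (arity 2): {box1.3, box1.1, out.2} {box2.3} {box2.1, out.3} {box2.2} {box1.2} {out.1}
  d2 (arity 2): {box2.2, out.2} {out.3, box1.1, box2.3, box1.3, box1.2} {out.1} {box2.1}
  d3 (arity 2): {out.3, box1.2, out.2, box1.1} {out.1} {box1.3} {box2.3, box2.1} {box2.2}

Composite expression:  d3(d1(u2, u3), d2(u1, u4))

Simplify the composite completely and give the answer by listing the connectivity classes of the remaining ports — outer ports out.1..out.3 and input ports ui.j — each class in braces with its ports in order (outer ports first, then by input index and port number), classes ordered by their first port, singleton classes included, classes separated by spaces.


{out.1} {out.2, out.3, u2.1, u2.3} {u1.1, u1.2, u1.3, u4.3} {u2.2} {u3.1} {u3.2} {u3.3} {u4.1} {u4.2}

Reachability decides: close wires over d3-identified ports.
the subtree at d1 composes to {out.1} {out.2, u2.1, u2.3} {out.3, u3.1} {u2.2} {u3.2} {u3.3} on (u2, u3); out.j = own outer ports
the subtree at d2 composes to {out.1} {out.2, u4.2} {out.3, u1.1, u1.2, u1.3, u4.3} {u4.1} on (u1, u4); out.j = own outer ports
the subtree at d3 composes to {out.1} {out.2, out.3, u2.1, u2.3} {u1.1, u1.2, u1.3, u4.3} {u2.2} {u3.1} {u3.2} {u3.3} {u4.1} {u4.2} on (u2, u3, u1, u4); out.j = own outer ports


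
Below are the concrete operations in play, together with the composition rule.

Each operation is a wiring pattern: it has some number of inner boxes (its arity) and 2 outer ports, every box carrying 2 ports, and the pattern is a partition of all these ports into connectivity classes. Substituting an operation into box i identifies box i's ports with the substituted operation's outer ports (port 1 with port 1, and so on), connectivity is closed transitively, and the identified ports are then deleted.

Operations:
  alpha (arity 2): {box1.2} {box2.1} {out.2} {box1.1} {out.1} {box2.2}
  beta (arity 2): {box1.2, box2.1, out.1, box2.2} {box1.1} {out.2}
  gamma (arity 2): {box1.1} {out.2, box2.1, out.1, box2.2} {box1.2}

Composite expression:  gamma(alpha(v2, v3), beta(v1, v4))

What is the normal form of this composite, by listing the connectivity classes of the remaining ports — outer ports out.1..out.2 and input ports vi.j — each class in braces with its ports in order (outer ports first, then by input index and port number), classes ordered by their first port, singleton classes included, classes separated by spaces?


{out.1, out.2, v1.2, v4.1, v4.2} {v1.1} {v2.1} {v2.2} {v3.1} {v3.2}

After gluing at gamma, chains via deleted ports link the v-ports.
stage alpha: inputs (v2, v3), connectivity {out.1} {out.2} {v2.1} {v2.2} {v3.1} {v3.2}, out.j its boundary
stage beta: inputs (v1, v4), connectivity {out.1, v1.2, v4.1, v4.2} {out.2} {v1.1}, out.j its boundary
stage gamma: inputs (v2, v3, v1, v4), connectivity {out.1, out.2, v1.2, v4.1, v4.2} {v1.1} {v2.1} {v2.2} {v3.1} {v3.2}, out.j its boundary


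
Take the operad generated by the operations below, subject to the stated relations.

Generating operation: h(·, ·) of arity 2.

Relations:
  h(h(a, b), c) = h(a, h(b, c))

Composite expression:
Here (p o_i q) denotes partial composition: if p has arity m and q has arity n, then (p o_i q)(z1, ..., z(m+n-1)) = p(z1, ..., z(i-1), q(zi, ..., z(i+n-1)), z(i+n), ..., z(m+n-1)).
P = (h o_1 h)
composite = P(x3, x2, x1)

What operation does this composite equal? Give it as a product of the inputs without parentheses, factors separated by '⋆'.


x3 ⋆ x2 ⋆ x1


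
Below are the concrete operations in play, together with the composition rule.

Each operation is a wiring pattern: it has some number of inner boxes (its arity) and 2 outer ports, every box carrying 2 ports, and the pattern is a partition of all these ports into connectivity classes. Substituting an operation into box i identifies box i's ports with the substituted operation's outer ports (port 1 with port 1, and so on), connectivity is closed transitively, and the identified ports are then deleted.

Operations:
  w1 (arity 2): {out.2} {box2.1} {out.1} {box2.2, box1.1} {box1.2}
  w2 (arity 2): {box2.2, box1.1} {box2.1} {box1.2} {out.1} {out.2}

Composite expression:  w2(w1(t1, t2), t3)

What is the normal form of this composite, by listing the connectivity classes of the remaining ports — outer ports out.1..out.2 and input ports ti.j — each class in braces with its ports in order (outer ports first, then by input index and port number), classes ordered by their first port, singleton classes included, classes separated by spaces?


{out.1} {out.2} {t1.1, t2.2} {t1.2} {t2.1} {t3.1} {t3.2}

Reachability decides: close wires over w2-identified ports.
the subtree at w1 composes to {out.1} {out.2} {t1.1, t2.2} {t1.2} {t2.1} on (t1, t2); out.j = own outer ports
the subtree at w2 composes to {out.1} {out.2} {t1.1, t2.2} {t1.2} {t2.1} {t3.1} {t3.2} on (t1, t2, t3); out.j = own outer ports


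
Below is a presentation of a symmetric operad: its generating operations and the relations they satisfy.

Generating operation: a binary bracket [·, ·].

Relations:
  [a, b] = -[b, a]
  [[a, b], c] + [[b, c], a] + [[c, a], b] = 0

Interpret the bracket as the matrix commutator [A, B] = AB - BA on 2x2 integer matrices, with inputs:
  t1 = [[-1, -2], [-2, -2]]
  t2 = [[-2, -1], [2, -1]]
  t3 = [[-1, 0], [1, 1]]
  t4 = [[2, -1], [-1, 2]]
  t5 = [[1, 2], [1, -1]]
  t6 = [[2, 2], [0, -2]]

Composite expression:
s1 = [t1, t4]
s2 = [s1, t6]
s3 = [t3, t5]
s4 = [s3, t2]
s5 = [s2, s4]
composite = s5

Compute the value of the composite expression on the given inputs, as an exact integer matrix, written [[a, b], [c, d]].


[t1, t4] = [[0, -1], [1, 0]]
[[t1, t4], t6] = [[-2, 4], [4, 2]]
[t3, t5] = [[-2, -4], [4, 2]]
[[t3, t5], t2] = [[-4, 0], [4, 4]]
[[[t1, t4], t6], [[t3, t5], t2]] = [[16, 32], [-16, -16]]

[[16, 32], [-16, -16]]


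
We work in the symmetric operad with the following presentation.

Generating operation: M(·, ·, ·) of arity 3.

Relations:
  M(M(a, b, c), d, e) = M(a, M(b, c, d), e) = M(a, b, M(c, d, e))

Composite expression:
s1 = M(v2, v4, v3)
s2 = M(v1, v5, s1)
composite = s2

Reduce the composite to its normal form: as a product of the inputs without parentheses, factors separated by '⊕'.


v1 ⊕ v5 ⊕ v2 ⊕ v4 ⊕ v3

Under associativity of M, the answer is the v's in reading order.
M(v2, v4, v3) linearizes to v2 ⊕ v4 ⊕ v3
M(v1, v5, M(v2, v4, v3)) linearizes to v1 ⊕ v5 ⊕ v2 ⊕ v4 ⊕ v3


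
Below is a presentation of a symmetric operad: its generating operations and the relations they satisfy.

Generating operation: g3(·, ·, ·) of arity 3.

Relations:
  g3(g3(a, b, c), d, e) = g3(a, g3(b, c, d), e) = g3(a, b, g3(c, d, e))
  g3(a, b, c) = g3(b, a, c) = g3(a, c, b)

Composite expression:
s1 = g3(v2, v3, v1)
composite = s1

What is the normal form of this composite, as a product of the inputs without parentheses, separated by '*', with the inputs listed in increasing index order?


v1 * v2 * v3

Any arrangement under g3 is one operation, so sort the v-inputs.
g3(v2, v3, v1) spells out as v2 * v3 * v1
putting the inputs in ascending order: v1 * v2 * v3


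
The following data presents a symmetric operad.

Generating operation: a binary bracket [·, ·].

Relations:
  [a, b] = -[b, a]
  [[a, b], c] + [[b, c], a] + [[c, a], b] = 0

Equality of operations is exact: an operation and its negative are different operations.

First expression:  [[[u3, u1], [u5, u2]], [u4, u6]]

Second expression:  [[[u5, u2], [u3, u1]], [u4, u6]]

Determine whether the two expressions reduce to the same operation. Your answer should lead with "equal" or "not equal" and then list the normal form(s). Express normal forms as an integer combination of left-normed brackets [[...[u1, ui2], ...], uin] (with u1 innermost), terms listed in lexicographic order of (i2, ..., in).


not equal; first: [[[[[u1, u3], u2], u5], u4], u6] - [[[[[u1, u3], u2], u5], u6], u4] - [[[[[u1, u3], u5], u2], u4], u6] + [[[[[u1, u3], u5], u2], u6], u4]; second: -[[[[[u1, u3], u2], u5], u4], u6] + [[[[[u1, u3], u2], u5], u6], u4] + [[[[[u1, u3], u5], u2], u4], u6] - [[[[[u1, u3], u5], u2], u6], u4]

The first expression, normalized: [[[[[u1, u3], u2], u5], u4], u6] - [[[[[u1, u3], u2], u5], u6], u4] - [[[[[u1, u3], u5], u2], u4], u6] + [[[[[u1, u3], u5], u2], u6], u4]
The second expression, normalized: -[[[[[u1, u3], u2], u5], u4], u6] + [[[[[u1, u3], u2], u5], u6], u4] + [[[[[u1, u3], u5], u2], u4], u6] - [[[[[u1, u3], u5], u2], u6], u4]
Distinct normal forms: not equal.


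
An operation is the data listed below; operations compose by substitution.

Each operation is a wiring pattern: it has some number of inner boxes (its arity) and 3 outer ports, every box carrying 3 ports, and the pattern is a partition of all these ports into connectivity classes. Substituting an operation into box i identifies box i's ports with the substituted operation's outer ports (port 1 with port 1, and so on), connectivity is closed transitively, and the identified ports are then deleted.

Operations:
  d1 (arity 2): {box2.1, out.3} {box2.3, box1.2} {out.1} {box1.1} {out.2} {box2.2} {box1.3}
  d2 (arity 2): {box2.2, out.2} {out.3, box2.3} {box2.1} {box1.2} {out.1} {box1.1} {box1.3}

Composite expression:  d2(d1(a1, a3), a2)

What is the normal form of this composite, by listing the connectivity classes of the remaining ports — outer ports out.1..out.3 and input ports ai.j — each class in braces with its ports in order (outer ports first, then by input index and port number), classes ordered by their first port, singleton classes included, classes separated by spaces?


Connectivity passes through glued d2-boundaries; trace each wire chain.
after d1, the pattern on (a1, a3) reads {out.1} {out.2} {out.3, a3.1} {a1.1} {a1.2, a3.3} {a1.3} {a3.2} (out.j = its outer ports)
after d2, the pattern on (a1, a3, a2) reads {out.1} {out.2, a2.2} {out.3, a2.3} {a1.1} {a1.2, a3.3} {a1.3} {a2.1} {a3.1} {a3.2} (out.j = its outer ports)

{out.1} {out.2, a2.2} {out.3, a2.3} {a1.1} {a1.2, a3.3} {a1.3} {a2.1} {a3.1} {a3.2}


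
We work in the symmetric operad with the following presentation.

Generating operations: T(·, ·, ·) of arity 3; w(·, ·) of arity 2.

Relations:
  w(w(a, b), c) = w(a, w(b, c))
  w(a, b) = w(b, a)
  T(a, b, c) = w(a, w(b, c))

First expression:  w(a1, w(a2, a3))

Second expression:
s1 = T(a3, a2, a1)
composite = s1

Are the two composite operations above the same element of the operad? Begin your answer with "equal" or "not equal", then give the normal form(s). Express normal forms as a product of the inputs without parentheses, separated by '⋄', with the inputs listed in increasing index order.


equal; the common form is a1 ⋄ a2 ⋄ a3

Normal form of the first expression: a1 ⋄ a2 ⋄ a3
Normal form of the second expression: a1 ⋄ a2 ⋄ a3
Both agree, so they are equal.


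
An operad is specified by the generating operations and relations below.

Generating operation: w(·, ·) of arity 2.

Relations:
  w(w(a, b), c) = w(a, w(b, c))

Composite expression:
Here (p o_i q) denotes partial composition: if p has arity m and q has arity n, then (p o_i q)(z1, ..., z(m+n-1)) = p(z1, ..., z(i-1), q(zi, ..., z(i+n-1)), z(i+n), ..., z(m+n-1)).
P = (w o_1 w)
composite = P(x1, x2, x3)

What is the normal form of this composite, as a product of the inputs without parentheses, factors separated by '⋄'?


x1 ⋄ x2 ⋄ x3


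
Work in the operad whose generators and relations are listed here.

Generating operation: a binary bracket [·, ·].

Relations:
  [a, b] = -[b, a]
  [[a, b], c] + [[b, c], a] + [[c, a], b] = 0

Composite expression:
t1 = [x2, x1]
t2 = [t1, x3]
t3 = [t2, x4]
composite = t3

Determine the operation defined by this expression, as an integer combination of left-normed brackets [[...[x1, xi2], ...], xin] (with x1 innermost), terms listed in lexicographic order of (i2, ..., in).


Left-normed coefficients sit on the x1-initial expansion words.
Composite bracket: [[[x2, x1], x3], x4]
The bracket unfolds into 8 signed words via [a, b] = ab - ba (2^3 = 8).
Collect the words opening with x1:
  word x1x2x3x4 has sign -1, contributing -[[[x1, x2], x3], x4]

-[[[x1, x2], x3], x4]


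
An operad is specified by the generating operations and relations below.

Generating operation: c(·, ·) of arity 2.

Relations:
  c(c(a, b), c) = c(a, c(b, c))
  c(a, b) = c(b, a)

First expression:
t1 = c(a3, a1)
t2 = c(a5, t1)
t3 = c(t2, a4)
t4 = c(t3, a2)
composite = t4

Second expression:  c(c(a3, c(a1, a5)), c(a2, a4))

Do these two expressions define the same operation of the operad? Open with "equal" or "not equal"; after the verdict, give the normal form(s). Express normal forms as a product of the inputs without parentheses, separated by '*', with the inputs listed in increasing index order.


In normal form, the first expression is a1 * a2 * a3 * a4 * a5
In normal form, the second expression is a1 * a2 * a3 * a4 * a5
Both agree, so they are equal.

equal: each reduces to a1 * a2 * a3 * a4 * a5


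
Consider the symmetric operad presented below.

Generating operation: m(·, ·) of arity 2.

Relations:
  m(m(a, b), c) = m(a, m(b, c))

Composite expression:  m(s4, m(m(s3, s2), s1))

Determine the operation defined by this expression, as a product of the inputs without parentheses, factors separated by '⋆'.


s4 ⋆ s3 ⋆ s2 ⋆ s1

Under associativity of m, the answer is the s's in reading order.
m(s3, s2) reduces to s3 ⋆ s2
m(m(s3, s2), s1) reduces to s3 ⋆ s2 ⋆ s1
m(s4, m(m(s3, s2), s1)) reduces to s4 ⋆ s3 ⋆ s2 ⋆ s1


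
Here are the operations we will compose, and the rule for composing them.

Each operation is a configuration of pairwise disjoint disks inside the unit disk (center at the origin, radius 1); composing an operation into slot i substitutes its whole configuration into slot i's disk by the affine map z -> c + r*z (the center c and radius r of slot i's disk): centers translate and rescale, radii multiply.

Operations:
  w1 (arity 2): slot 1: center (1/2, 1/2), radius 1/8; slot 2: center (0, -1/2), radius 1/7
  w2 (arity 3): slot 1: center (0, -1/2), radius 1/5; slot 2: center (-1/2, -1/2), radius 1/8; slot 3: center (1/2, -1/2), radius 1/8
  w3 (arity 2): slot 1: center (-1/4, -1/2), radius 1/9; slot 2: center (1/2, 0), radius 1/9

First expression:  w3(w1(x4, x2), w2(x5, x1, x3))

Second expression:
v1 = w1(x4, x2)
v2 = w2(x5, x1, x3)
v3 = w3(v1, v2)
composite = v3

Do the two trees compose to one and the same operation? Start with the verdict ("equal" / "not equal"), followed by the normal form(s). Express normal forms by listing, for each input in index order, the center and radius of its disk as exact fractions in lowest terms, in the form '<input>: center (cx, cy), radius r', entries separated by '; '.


equal; both compose to x1: center (4/9, -1/18), radius 1/72; x2: center (-1/4, -5/9), radius 1/63; x3: center (5/9, -1/18), radius 1/72; x4: center (-7/36, -4/9), radius 1/72; x5: center (1/2, -1/18), radius 1/45

Normal form of the first expression: x1: center (4/9, -1/18), radius 1/72; x2: center (-1/4, -5/9), radius 1/63; x3: center (5/9, -1/18), radius 1/72; x4: center (-7/36, -4/9), radius 1/72; x5: center (1/2, -1/18), radius 1/45
Normal form of the second expression: x1: center (4/9, -1/18), radius 1/72; x2: center (-1/4, -5/9), radius 1/63; x3: center (5/9, -1/18), radius 1/72; x4: center (-7/36, -4/9), radius 1/72; x5: center (1/2, -1/18), radius 1/45
The forms coincide; equal.


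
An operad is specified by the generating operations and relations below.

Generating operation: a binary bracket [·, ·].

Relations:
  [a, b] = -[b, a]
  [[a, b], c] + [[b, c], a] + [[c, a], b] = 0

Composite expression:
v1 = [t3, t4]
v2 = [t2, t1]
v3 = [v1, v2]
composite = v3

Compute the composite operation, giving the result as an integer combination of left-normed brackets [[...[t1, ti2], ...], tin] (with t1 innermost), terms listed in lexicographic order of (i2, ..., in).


Left-normed coefficients sit on the t1-initial expansion words.
Composite bracket: [[t3, t4], [t2, t1]]
The bracket unfolds into 8 signed words via [a, b] = ab - ba (2^3 = 8).
Only words starting with t1 matter:
  word t1t2t3t4 has sign +1, contributing +[[[t1, t2], t3], t4]
  word t1t2t4t3 has sign -1, contributing -[[[t1, t2], t4], t3]

[[[t1, t2], t3], t4] - [[[t1, t2], t4], t3]


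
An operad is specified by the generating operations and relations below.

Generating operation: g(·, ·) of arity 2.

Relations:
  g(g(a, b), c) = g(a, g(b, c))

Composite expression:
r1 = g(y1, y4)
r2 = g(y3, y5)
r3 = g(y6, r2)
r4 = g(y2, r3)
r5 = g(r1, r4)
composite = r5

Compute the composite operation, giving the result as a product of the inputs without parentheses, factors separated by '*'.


y1 * y4 * y2 * y6 * y3 * y5

All parenthesizations of g agree; list the y-inputs left to right.
g(y1, y4) collapses to y1 * y4
g(y3, y5) collapses to y3 * y5
g(y6, g(y3, y5)) collapses to y6 * y3 * y5
g(y2, g(y6, g(y3, y5))) collapses to y2 * y6 * y3 * y5
g(g(y1, y4), g(y2, g(y6, g(y3, y5)))) collapses to y1 * y4 * y2 * y6 * y3 * y5


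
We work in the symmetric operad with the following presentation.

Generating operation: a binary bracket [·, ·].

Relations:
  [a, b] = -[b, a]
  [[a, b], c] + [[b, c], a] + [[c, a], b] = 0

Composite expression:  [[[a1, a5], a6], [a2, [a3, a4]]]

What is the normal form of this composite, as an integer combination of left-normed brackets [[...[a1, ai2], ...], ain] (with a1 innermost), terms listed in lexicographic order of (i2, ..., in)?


Expand each bracket as ab - ba; the a1-initial words give the coefficients.
Composite bracket: [[[a1, a5], a6], [a2, [a3, a4]]]
Each bracket splits as ab - ba, giving 32 signed words (2^5 = 32).
Only words starting with a1 matter:
  sign of a1a5a6a2a3a4 is +1, so it contributes +[[[[[a1, a5], a6], a2], a3], a4]
  sign of a1a5a6a2a4a3 is -1, so it contributes -[[[[[a1, a5], a6], a2], a4], a3]
  sign of a1a5a6a3a4a2 is -1, so it contributes -[[[[[a1, a5], a6], a3], a4], a2]
  sign of a1a5a6a4a3a2 is +1, so it contributes +[[[[[a1, a5], a6], a4], a3], a2]

[[[[[a1, a5], a6], a2], a3], a4] - [[[[[a1, a5], a6], a2], a4], a3] - [[[[[a1, a5], a6], a3], a4], a2] + [[[[[a1, a5], a6], a4], a3], a2]


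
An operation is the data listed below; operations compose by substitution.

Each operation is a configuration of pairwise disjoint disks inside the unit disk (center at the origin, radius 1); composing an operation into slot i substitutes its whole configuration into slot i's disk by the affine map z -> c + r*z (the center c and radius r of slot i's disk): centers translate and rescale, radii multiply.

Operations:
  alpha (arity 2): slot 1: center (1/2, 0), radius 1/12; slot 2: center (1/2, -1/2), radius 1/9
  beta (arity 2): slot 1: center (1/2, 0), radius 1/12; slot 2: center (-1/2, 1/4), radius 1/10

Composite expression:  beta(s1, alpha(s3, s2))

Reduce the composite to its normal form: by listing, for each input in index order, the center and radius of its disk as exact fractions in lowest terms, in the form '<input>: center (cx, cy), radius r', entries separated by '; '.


Each s-disk chains the slot maps above it in beta; radii multiply.
s1: after 1 affine step, its disk has center (1/2, 0), radius 1/12
s3: after 2 affine steps, its disk has center (-9/20, 1/4), radius 1/120
s2: after 2 affine steps, its disk has center (-9/20, 1/5), radius 1/90

s1: center (1/2, 0), radius 1/12; s2: center (-9/20, 1/5), radius 1/90; s3: center (-9/20, 1/4), radius 1/120


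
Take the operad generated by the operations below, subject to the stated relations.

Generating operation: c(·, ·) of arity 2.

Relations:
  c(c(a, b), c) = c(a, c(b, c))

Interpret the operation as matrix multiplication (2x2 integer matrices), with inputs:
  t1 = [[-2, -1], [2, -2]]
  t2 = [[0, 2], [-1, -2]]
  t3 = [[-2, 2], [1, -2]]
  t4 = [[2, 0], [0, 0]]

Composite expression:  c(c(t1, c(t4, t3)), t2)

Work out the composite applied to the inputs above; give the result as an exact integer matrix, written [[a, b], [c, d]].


c(t4, t3) = [[-4, 4], [0, 0]]
c(t1, c(t4, t3)) = [[8, -8], [-8, 8]]
c(c(t1, c(t4, t3)), t2) = [[8, 32], [-8, -32]]

[[8, 32], [-8, -32]]


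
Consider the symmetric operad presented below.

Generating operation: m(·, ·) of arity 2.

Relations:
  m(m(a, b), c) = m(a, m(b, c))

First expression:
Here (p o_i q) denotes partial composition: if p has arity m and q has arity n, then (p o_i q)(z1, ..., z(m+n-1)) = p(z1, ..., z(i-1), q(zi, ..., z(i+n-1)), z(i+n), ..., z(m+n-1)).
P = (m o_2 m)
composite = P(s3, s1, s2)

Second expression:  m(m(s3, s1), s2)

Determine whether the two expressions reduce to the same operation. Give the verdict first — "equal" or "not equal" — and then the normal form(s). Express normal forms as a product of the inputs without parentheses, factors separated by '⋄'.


equal; both compose to s3 ⋄ s1 ⋄ s2

In normal form, the first expression is s3 ⋄ s1 ⋄ s2
In normal form, the second expression is s3 ⋄ s1 ⋄ s2
One common form — equal.


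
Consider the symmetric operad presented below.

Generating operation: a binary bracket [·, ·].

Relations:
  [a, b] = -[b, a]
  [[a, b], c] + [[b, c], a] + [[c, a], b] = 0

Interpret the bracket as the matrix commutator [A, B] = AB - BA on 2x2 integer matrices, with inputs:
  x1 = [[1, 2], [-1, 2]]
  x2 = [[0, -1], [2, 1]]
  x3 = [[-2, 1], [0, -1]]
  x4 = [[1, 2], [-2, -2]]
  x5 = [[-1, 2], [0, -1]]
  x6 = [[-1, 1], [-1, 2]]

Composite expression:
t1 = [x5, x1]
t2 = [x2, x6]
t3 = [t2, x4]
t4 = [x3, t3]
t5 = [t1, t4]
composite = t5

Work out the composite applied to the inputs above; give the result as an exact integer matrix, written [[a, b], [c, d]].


[[-50, 308], [-100, 50]]

[x5, x1] = [[-2, 2], [0, 2]]
[x2, x6] = [[-1, -4], [-7, 1]]
[[x2, x6], x4] = [[22, 8], [-25, -22]]
[x3, [[x2, x6], x4]] = [[-25, -52], [-25, 25]]
[[x5, x1], [x3, [[x2, x6], x4]]] = [[-50, 308], [-100, 50]]


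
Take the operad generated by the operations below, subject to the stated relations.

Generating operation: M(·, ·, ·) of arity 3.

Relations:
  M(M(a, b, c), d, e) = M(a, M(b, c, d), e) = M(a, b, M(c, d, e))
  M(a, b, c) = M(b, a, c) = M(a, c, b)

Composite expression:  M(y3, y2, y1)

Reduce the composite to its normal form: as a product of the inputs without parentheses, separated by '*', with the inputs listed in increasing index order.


y1 * y2 * y3

Both nesting and order wash out for M; what remains is which y's occur.
M(y3, y2, y1) flattens to y3 * y2 * y1
commutativity sorts the factors: y1 * y2 * y3


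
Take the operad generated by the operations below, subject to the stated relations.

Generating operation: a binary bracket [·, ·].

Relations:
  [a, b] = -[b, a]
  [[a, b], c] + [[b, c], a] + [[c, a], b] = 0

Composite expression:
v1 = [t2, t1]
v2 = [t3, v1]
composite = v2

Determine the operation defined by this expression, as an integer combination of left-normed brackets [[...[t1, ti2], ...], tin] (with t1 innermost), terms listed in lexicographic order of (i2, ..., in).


[[t1, t2], t3]


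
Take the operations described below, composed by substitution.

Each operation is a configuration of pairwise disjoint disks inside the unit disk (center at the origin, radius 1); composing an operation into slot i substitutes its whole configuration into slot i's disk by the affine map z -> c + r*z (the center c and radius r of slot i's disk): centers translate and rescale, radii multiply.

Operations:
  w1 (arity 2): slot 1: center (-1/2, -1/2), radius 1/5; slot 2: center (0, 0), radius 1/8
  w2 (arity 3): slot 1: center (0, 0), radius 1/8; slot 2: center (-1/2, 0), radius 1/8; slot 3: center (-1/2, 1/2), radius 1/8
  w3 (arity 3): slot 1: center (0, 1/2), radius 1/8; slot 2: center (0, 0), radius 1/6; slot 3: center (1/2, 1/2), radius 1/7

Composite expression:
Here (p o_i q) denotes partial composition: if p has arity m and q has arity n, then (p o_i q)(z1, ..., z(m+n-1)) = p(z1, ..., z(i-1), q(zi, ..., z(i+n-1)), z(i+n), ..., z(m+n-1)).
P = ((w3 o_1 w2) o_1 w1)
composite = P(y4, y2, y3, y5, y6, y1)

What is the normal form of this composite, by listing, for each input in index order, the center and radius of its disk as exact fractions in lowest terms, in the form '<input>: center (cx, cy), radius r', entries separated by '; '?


y1: center (1/2, 1/2), radius 1/7; y2: center (0, 1/2), radius 1/512; y3: center (-1/16, 1/2), radius 1/64; y4: center (-1/128, 63/128), radius 1/320; y5: center (-1/16, 9/16), radius 1/64; y6: center (0, 0), radius 1/6

Nesting under w3 composes maps z -> c + r*z down each y-path.
tracing y4 down its 3-map path: center (-1/128, 63/128), radius 1/320
tracing y2 down its 3-map path: center (0, 1/2), radius 1/512
tracing y3 down its 2-map path: center (-1/16, 1/2), radius 1/64
tracing y5 down its 2-map path: center (-1/16, 9/16), radius 1/64
tracing y6 down its 1-map path: center (0, 0), radius 1/6
tracing y1 down its 1-map path: center (1/2, 1/2), radius 1/7


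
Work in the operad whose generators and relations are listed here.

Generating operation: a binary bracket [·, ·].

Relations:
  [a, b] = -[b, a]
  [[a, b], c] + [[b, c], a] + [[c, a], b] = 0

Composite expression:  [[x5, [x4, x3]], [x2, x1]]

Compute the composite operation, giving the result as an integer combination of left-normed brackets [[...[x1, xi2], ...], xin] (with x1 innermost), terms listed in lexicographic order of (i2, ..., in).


[[[[x1, x2], x3], x4], x5] - [[[[x1, x2], x4], x3], x5] - [[[[x1, x2], x5], x3], x4] + [[[[x1, x2], x5], x4], x3]

Antisymmetry and Jacobi reduce to x1-anchored left-normed brackets.
Composite bracket: [[x5, [x4, x3]], [x2, x1]]
Full expansion: 16 signed words from ab - ba (2^4 = 16).
Only words starting with x1 matter:
  the word x1x2x3x4x5 carries sign +1 and contributes +[[[[x1, x2], x3], x4], x5]
  the word x1x2x4x3x5 carries sign -1 and contributes -[[[[x1, x2], x4], x3], x5]
  the word x1x2x5x3x4 carries sign -1 and contributes -[[[[x1, x2], x5], x3], x4]
  the word x1x2x5x4x3 carries sign +1 and contributes +[[[[x1, x2], x5], x4], x3]


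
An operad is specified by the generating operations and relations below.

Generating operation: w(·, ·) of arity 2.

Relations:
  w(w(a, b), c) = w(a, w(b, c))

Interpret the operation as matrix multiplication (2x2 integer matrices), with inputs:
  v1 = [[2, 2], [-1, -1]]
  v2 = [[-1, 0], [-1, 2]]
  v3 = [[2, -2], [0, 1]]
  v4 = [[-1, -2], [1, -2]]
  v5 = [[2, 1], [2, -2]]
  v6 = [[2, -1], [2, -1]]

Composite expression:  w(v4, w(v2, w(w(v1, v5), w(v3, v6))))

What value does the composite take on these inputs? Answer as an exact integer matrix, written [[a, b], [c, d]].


[[-20, 10], [-12, 6]]

w(v1, v5) = [[8, -2], [-4, 1]]
w(v3, v6) = [[0, 0], [2, -1]]
w(w(v1, v5), w(v3, v6)) = [[-4, 2], [2, -1]]
w(v2, w(w(v1, v5), w(v3, v6))) = [[4, -2], [8, -4]]
w(v4, w(v2, w(w(v1, v5), w(v3, v6)))) = [[-20, 10], [-12, 6]]


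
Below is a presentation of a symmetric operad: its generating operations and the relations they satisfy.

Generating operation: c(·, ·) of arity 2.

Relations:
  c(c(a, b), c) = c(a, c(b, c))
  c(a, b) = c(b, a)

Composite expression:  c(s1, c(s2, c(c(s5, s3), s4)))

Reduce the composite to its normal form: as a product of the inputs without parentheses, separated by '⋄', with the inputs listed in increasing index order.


s1 ⋄ s2 ⋄ s3 ⋄ s4 ⋄ s5


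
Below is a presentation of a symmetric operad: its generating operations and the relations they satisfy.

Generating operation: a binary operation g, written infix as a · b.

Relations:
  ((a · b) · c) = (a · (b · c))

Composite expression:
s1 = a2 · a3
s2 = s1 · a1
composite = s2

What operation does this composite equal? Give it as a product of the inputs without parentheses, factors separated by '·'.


a2 · a3 · a1

All parenthesizations of g agree; list the a-inputs left to right.
(a2 · a3) spells out as a2 · a3
((a2 · a3) · a1) spells out as a2 · a3 · a1


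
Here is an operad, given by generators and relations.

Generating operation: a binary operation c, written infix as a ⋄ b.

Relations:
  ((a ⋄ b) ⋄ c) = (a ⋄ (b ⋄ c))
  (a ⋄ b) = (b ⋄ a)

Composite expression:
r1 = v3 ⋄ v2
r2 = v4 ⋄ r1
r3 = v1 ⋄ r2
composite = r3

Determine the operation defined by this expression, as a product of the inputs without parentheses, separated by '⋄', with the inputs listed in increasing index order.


v1 ⋄ v2 ⋄ v3 ⋄ v4

Any arrangement under c is one operation, so sort the v-inputs.
(v3 ⋄ v2) unparenthesizes to v3 ⋄ v2
(v4 ⋄ (v3 ⋄ v2)) unparenthesizes to v4 ⋄ v3 ⋄ v2
(v1 ⋄ (v4 ⋄ (v3 ⋄ v2))) unparenthesizes to v1 ⋄ v4 ⋄ v3 ⋄ v2
reordering the factors by index: v1 ⋄ v2 ⋄ v3 ⋄ v4


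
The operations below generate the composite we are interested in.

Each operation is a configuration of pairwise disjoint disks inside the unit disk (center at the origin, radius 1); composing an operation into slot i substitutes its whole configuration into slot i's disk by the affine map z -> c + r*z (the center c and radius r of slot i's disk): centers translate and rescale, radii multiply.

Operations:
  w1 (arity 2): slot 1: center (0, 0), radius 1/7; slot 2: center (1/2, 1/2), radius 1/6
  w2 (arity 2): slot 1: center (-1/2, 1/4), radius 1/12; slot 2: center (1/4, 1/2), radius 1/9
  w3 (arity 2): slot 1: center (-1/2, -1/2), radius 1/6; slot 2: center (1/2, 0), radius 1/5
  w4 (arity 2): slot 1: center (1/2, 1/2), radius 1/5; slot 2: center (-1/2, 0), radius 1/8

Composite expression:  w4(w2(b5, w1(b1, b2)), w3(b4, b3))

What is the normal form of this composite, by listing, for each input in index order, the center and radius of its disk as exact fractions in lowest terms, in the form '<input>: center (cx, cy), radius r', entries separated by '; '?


Affine substitution under w4: radii multiply and b-centers shift.
input b5: composing its 2 substitution steps yields center (2/5, 11/20), radius 1/60
input b1: composing its 3 substitution steps yields center (11/20, 3/5), radius 1/315
input b2: composing its 3 substitution steps yields center (101/180, 11/18), radius 1/270
input b4: composing its 2 substitution steps yields center (-9/16, -1/16), radius 1/48
input b3: composing its 2 substitution steps yields center (-7/16, 0), radius 1/40

b1: center (11/20, 3/5), radius 1/315; b2: center (101/180, 11/18), radius 1/270; b3: center (-7/16, 0), radius 1/40; b4: center (-9/16, -1/16), radius 1/48; b5: center (2/5, 11/20), radius 1/60


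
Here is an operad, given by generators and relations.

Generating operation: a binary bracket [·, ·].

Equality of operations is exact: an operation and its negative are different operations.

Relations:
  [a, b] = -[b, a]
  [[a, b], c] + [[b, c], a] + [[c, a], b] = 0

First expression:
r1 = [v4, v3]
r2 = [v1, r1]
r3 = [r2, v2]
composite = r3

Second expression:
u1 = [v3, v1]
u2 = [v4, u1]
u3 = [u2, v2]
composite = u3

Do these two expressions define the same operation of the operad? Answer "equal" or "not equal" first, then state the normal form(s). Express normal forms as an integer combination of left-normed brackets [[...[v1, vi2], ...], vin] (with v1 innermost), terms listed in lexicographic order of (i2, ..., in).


not equal: they reduce to -[[[v1, v3], v4], v2] + [[[v1, v4], v3], v2] and [[[v1, v3], v4], v2]

The first expression reduces to -[[[v1, v3], v4], v2] + [[[v1, v4], v3], v2]
The second expression reduces to [[[v1, v3], v4], v2]
The normal forms differ: not equal.


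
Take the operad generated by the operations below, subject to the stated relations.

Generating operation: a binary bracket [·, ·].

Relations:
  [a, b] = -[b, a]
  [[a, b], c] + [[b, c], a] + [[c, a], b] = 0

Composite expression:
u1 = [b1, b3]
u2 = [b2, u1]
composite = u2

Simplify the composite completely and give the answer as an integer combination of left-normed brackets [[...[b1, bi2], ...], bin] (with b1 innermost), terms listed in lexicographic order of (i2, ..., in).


-[[b1, b3], b2]

In the tensor algebra, words opening b1 carry the b1-anchored form.
Composite bracket: [b2, [b1, b3]]
Applying ab - ba throughout gives 4 signed words (2^2 = 4).
The b1-initial words carry the normal form:
  the word b1b3b2 carries sign -1 and contributes -[[b1, b3], b2]


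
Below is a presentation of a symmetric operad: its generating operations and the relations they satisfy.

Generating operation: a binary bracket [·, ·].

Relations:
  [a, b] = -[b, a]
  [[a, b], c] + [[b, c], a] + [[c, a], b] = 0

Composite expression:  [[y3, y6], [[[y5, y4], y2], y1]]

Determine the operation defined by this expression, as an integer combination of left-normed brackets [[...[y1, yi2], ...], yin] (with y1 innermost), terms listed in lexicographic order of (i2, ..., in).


[[[[[y1, y2], y4], y5], y3], y6] - [[[[[y1, y2], y4], y5], y6], y3] - [[[[[y1, y2], y5], y4], y3], y6] + [[[[[y1, y2], y5], y4], y6], y3] - [[[[[y1, y4], y5], y2], y3], y6] + [[[[[y1, y4], y5], y2], y6], y3] + [[[[[y1, y5], y4], y2], y3], y6] - [[[[[y1, y5], y4], y2], y6], y3]

Left-normed coefficients sit on the y1-initial expansion words.
Composite bracket: [[y3, y6], [[[y5, y4], y2], y1]]
Each bracket splits as ab - ba, giving 32 signed words (2^5 = 32).
Only words starting with y1 matter:
  y1y2y4y5y3y6 appears with sign +1, giving the term +[[[[[y1, y2], y4], y5], y3], y6]
  y1y2y4y5y6y3 appears with sign -1, giving the term -[[[[[y1, y2], y4], y5], y6], y3]
  y1y2y5y4y3y6 appears with sign -1, giving the term -[[[[[y1, y2], y5], y4], y3], y6]
  y1y2y5y4y6y3 appears with sign +1, giving the term +[[[[[y1, y2], y5], y4], y6], y3]
  y1y4y5y2y3y6 appears with sign -1, giving the term -[[[[[y1, y4], y5], y2], y3], y6]
  y1y4y5y2y6y3 appears with sign +1, giving the term +[[[[[y1, y4], y5], y2], y6], y3]
  y1y5y4y2y3y6 appears with sign +1, giving the term +[[[[[y1, y5], y4], y2], y3], y6]
  y1y5y4y2y6y3 appears with sign -1, giving the term -[[[[[y1, y5], y4], y2], y6], y3]


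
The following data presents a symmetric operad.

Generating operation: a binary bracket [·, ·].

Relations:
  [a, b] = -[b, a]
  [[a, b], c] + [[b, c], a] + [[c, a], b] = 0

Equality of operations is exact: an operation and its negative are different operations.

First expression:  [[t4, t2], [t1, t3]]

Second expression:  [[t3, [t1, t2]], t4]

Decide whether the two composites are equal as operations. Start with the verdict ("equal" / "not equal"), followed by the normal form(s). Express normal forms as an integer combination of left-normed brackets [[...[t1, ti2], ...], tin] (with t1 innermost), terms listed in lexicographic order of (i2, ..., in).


not equal — first [[[t1, t3], t2], t4] - [[[t1, t3], t4], t2], second -[[[t1, t2], t3], t4]

In normal form, the first expression is [[[t1, t3], t2], t4] - [[[t1, t3], t4], t2]
In normal form, the second expression is -[[[t1, t2], t3], t4]
Distinct normal forms: not equal.


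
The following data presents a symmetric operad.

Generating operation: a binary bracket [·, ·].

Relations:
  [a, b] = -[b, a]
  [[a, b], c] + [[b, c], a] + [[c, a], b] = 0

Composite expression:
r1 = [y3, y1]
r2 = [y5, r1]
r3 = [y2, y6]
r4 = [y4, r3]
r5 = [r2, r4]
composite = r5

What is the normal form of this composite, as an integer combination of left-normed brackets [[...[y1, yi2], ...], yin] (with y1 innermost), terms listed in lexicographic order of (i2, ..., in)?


Left-normed coefficients sit on the y1-initial expansion words.
Composite bracket: [[y5, [y3, y1]], [y4, [y2, y6]]]
Applying ab - ba throughout gives 32 signed words (2^5 = 32).
The y1-initial words carry the normal form:
  y1y3y5y2y6y4 (sign -1) contributes -[[[[[y1, y3], y5], y2], y6], y4]
  y1y3y5y4y2y6 (sign +1) contributes +[[[[[y1, y3], y5], y4], y2], y6]
  y1y3y5y4y6y2 (sign -1) contributes -[[[[[y1, y3], y5], y4], y6], y2]
  y1y3y5y6y2y4 (sign +1) contributes +[[[[[y1, y3], y5], y6], y2], y4]

-[[[[[y1, y3], y5], y2], y6], y4] + [[[[[y1, y3], y5], y4], y2], y6] - [[[[[y1, y3], y5], y4], y6], y2] + [[[[[y1, y3], y5], y6], y2], y4]


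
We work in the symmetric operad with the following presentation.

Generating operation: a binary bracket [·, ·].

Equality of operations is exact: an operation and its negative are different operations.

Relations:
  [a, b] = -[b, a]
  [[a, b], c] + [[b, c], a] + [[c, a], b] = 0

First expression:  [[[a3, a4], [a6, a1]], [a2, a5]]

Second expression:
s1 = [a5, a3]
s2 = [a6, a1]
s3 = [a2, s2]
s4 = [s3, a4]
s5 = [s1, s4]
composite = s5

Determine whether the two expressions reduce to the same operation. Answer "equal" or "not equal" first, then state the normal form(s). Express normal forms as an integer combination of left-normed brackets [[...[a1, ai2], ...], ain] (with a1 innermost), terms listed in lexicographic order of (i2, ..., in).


not equal; the first gives [[[[[a1, a6], a3], a4], a2], a5] - [[[[[a1, a6], a3], a4], a5], a2] - [[[[[a1, a6], a4], a3], a2], a5] + [[[[[a1, a6], a4], a3], a5], a2] and the second [[[[[a1, a6], a2], a4], a3], a5] - [[[[[a1, a6], a2], a4], a5], a3]

Normal form of the first expression: [[[[[a1, a6], a3], a4], a2], a5] - [[[[[a1, a6], a3], a4], a5], a2] - [[[[[a1, a6], a4], a3], a2], a5] + [[[[[a1, a6], a4], a3], a5], a2]
Normal form of the second expression: [[[[[a1, a6], a2], a4], a3], a5] - [[[[[a1, a6], a2], a4], a5], a3]
Different reductions; not equal.


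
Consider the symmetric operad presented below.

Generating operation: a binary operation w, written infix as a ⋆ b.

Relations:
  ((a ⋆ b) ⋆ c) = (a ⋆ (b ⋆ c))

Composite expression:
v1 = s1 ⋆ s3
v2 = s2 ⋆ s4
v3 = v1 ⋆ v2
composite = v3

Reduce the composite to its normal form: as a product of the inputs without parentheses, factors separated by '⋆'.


Every regrouping of w is equal, so read the s-inputs in written order.
(s1 ⋆ s3) flattens to s1 ⋆ s3
(s2 ⋆ s4) flattens to s2 ⋆ s4
((s1 ⋆ s3) ⋆ (s2 ⋆ s4)) flattens to s1 ⋆ s3 ⋆ s2 ⋆ s4

s1 ⋆ s3 ⋆ s2 ⋆ s4


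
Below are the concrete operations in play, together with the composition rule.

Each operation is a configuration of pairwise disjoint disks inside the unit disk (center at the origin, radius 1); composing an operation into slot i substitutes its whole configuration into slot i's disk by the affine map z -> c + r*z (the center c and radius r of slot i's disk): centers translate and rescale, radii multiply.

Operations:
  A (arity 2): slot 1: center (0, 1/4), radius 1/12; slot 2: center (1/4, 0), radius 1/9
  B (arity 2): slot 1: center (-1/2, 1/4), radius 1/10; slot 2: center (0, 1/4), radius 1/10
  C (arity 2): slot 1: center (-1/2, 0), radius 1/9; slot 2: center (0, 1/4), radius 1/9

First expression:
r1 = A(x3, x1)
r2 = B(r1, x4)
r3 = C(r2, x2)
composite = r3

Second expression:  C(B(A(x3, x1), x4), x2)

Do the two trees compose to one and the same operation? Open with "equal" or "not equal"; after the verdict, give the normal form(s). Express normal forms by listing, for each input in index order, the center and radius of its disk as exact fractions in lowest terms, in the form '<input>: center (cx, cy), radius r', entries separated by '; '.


equal — both sides give x1: center (-199/360, 1/36), radius 1/810; x2: center (0, 1/4), radius 1/9; x3: center (-5/9, 11/360), radius 1/1080; x4: center (-1/2, 1/36), radius 1/90

The first composite normalizes to x1: center (-199/360, 1/36), radius 1/810; x2: center (0, 1/4), radius 1/9; x3: center (-5/9, 11/360), radius 1/1080; x4: center (-1/2, 1/36), radius 1/90
The second composite normalizes to x1: center (-199/360, 1/36), radius 1/810; x2: center (0, 1/4), radius 1/9; x3: center (-5/9, 11/360), radius 1/1080; x4: center (-1/2, 1/36), radius 1/90
The normal forms match — equal.
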